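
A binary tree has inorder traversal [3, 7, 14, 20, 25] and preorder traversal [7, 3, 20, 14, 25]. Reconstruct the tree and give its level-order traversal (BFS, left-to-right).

Inorder:  [3, 7, 14, 20, 25]
Preorder: [7, 3, 20, 14, 25]
Algorithm: preorder visits root first, so consume preorder in order;
for each root, split the current inorder slice at that value into
left-subtree inorder and right-subtree inorder, then recurse.
Recursive splits:
  root=7; inorder splits into left=[3], right=[14, 20, 25]
  root=3; inorder splits into left=[], right=[]
  root=20; inorder splits into left=[14], right=[25]
  root=14; inorder splits into left=[], right=[]
  root=25; inorder splits into left=[], right=[]
Reconstructed level-order: [7, 3, 20, 14, 25]


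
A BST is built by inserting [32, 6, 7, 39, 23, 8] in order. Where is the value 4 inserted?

Starting tree (level order): [32, 6, 39, None, 7, None, None, None, 23, 8]
Insertion path: 32 -> 6
Result: insert 4 as left child of 6
Final tree (level order): [32, 6, 39, 4, 7, None, None, None, None, None, 23, 8]


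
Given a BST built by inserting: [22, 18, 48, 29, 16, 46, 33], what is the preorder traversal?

Tree insertion order: [22, 18, 48, 29, 16, 46, 33]
Tree (level-order array): [22, 18, 48, 16, None, 29, None, None, None, None, 46, 33]
Preorder traversal: [22, 18, 16, 48, 29, 46, 33]


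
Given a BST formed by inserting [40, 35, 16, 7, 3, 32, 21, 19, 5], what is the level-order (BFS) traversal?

Tree insertion order: [40, 35, 16, 7, 3, 32, 21, 19, 5]
Tree (level-order array): [40, 35, None, 16, None, 7, 32, 3, None, 21, None, None, 5, 19]
BFS from the root, enqueuing left then right child of each popped node:
  queue [40] -> pop 40, enqueue [35], visited so far: [40]
  queue [35] -> pop 35, enqueue [16], visited so far: [40, 35]
  queue [16] -> pop 16, enqueue [7, 32], visited so far: [40, 35, 16]
  queue [7, 32] -> pop 7, enqueue [3], visited so far: [40, 35, 16, 7]
  queue [32, 3] -> pop 32, enqueue [21], visited so far: [40, 35, 16, 7, 32]
  queue [3, 21] -> pop 3, enqueue [5], visited so far: [40, 35, 16, 7, 32, 3]
  queue [21, 5] -> pop 21, enqueue [19], visited so far: [40, 35, 16, 7, 32, 3, 21]
  queue [5, 19] -> pop 5, enqueue [none], visited so far: [40, 35, 16, 7, 32, 3, 21, 5]
  queue [19] -> pop 19, enqueue [none], visited so far: [40, 35, 16, 7, 32, 3, 21, 5, 19]
Result: [40, 35, 16, 7, 32, 3, 21, 5, 19]


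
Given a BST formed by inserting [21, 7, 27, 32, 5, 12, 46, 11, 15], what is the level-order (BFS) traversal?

Tree insertion order: [21, 7, 27, 32, 5, 12, 46, 11, 15]
Tree (level-order array): [21, 7, 27, 5, 12, None, 32, None, None, 11, 15, None, 46]
BFS from the root, enqueuing left then right child of each popped node:
  queue [21] -> pop 21, enqueue [7, 27], visited so far: [21]
  queue [7, 27] -> pop 7, enqueue [5, 12], visited so far: [21, 7]
  queue [27, 5, 12] -> pop 27, enqueue [32], visited so far: [21, 7, 27]
  queue [5, 12, 32] -> pop 5, enqueue [none], visited so far: [21, 7, 27, 5]
  queue [12, 32] -> pop 12, enqueue [11, 15], visited so far: [21, 7, 27, 5, 12]
  queue [32, 11, 15] -> pop 32, enqueue [46], visited so far: [21, 7, 27, 5, 12, 32]
  queue [11, 15, 46] -> pop 11, enqueue [none], visited so far: [21, 7, 27, 5, 12, 32, 11]
  queue [15, 46] -> pop 15, enqueue [none], visited so far: [21, 7, 27, 5, 12, 32, 11, 15]
  queue [46] -> pop 46, enqueue [none], visited so far: [21, 7, 27, 5, 12, 32, 11, 15, 46]
Result: [21, 7, 27, 5, 12, 32, 11, 15, 46]


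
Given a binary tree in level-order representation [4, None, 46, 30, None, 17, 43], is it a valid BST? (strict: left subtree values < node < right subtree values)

Level-order array: [4, None, 46, 30, None, 17, 43]
Validate using subtree bounds (lo, hi): at each node, require lo < value < hi,
then recurse left with hi=value and right with lo=value.
Preorder trace (stopping at first violation):
  at node 4 with bounds (-inf, +inf): OK
  at node 46 with bounds (4, +inf): OK
  at node 30 with bounds (4, 46): OK
  at node 17 with bounds (4, 30): OK
  at node 43 with bounds (30, 46): OK
No violation found at any node.
Result: Valid BST


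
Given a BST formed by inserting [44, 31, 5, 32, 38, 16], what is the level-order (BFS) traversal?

Tree insertion order: [44, 31, 5, 32, 38, 16]
Tree (level-order array): [44, 31, None, 5, 32, None, 16, None, 38]
BFS from the root, enqueuing left then right child of each popped node:
  queue [44] -> pop 44, enqueue [31], visited so far: [44]
  queue [31] -> pop 31, enqueue [5, 32], visited so far: [44, 31]
  queue [5, 32] -> pop 5, enqueue [16], visited so far: [44, 31, 5]
  queue [32, 16] -> pop 32, enqueue [38], visited so far: [44, 31, 5, 32]
  queue [16, 38] -> pop 16, enqueue [none], visited so far: [44, 31, 5, 32, 16]
  queue [38] -> pop 38, enqueue [none], visited so far: [44, 31, 5, 32, 16, 38]
Result: [44, 31, 5, 32, 16, 38]


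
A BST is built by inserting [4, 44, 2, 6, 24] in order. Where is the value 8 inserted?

Starting tree (level order): [4, 2, 44, None, None, 6, None, None, 24]
Insertion path: 4 -> 44 -> 6 -> 24
Result: insert 8 as left child of 24
Final tree (level order): [4, 2, 44, None, None, 6, None, None, 24, 8]


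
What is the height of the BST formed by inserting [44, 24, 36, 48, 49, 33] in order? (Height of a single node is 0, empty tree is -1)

Insertion order: [44, 24, 36, 48, 49, 33]
Tree (level-order array): [44, 24, 48, None, 36, None, 49, 33]
Compute height bottom-up (empty subtree = -1):
  height(33) = 1 + max(-1, -1) = 0
  height(36) = 1 + max(0, -1) = 1
  height(24) = 1 + max(-1, 1) = 2
  height(49) = 1 + max(-1, -1) = 0
  height(48) = 1 + max(-1, 0) = 1
  height(44) = 1 + max(2, 1) = 3
Height = 3


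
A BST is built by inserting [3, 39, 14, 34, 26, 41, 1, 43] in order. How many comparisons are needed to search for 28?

Search path for 28: 3 -> 39 -> 14 -> 34 -> 26
Found: False
Comparisons: 5


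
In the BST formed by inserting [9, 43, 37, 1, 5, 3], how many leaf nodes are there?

Tree built from: [9, 43, 37, 1, 5, 3]
Tree (level-order array): [9, 1, 43, None, 5, 37, None, 3]
Rule: A leaf has 0 children.
Per-node child counts:
  node 9: 2 child(ren)
  node 1: 1 child(ren)
  node 5: 1 child(ren)
  node 3: 0 child(ren)
  node 43: 1 child(ren)
  node 37: 0 child(ren)
Matching nodes: [3, 37]
Count of leaf nodes: 2


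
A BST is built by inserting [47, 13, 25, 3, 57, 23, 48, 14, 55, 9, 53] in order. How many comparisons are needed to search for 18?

Search path for 18: 47 -> 13 -> 25 -> 23 -> 14
Found: False
Comparisons: 5


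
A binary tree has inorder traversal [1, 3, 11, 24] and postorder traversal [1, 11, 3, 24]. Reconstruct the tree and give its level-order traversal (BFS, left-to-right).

Inorder:   [1, 3, 11, 24]
Postorder: [1, 11, 3, 24]
Algorithm: postorder visits root last, so walk postorder right-to-left;
each value is the root of the current inorder slice — split it at that
value, recurse on the right subtree first, then the left.
Recursive splits:
  root=24; inorder splits into left=[1, 3, 11], right=[]
  root=3; inorder splits into left=[1], right=[11]
  root=11; inorder splits into left=[], right=[]
  root=1; inorder splits into left=[], right=[]
Reconstructed level-order: [24, 3, 1, 11]


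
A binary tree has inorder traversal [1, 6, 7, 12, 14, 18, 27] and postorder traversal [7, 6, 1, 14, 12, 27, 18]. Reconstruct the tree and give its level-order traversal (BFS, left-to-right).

Inorder:   [1, 6, 7, 12, 14, 18, 27]
Postorder: [7, 6, 1, 14, 12, 27, 18]
Algorithm: postorder visits root last, so walk postorder right-to-left;
each value is the root of the current inorder slice — split it at that
value, recurse on the right subtree first, then the left.
Recursive splits:
  root=18; inorder splits into left=[1, 6, 7, 12, 14], right=[27]
  root=27; inorder splits into left=[], right=[]
  root=12; inorder splits into left=[1, 6, 7], right=[14]
  root=14; inorder splits into left=[], right=[]
  root=1; inorder splits into left=[], right=[6, 7]
  root=6; inorder splits into left=[], right=[7]
  root=7; inorder splits into left=[], right=[]
Reconstructed level-order: [18, 12, 27, 1, 14, 6, 7]


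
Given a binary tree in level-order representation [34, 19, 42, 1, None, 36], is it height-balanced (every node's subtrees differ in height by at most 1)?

Tree (level-order array): [34, 19, 42, 1, None, 36]
Definition: a tree is height-balanced if, at every node, |h(left) - h(right)| <= 1 (empty subtree has height -1).
Bottom-up per-node check:
  node 1: h_left=-1, h_right=-1, diff=0 [OK], height=0
  node 19: h_left=0, h_right=-1, diff=1 [OK], height=1
  node 36: h_left=-1, h_right=-1, diff=0 [OK], height=0
  node 42: h_left=0, h_right=-1, diff=1 [OK], height=1
  node 34: h_left=1, h_right=1, diff=0 [OK], height=2
All nodes satisfy the balance condition.
Result: Balanced


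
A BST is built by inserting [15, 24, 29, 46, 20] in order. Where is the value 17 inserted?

Starting tree (level order): [15, None, 24, 20, 29, None, None, None, 46]
Insertion path: 15 -> 24 -> 20
Result: insert 17 as left child of 20
Final tree (level order): [15, None, 24, 20, 29, 17, None, None, 46]


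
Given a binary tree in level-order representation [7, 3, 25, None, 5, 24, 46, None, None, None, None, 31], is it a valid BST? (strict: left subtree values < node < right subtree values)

Level-order array: [7, 3, 25, None, 5, 24, 46, None, None, None, None, 31]
Validate using subtree bounds (lo, hi): at each node, require lo < value < hi,
then recurse left with hi=value and right with lo=value.
Preorder trace (stopping at first violation):
  at node 7 with bounds (-inf, +inf): OK
  at node 3 with bounds (-inf, 7): OK
  at node 5 with bounds (3, 7): OK
  at node 25 with bounds (7, +inf): OK
  at node 24 with bounds (7, 25): OK
  at node 46 with bounds (25, +inf): OK
  at node 31 with bounds (25, 46): OK
No violation found at any node.
Result: Valid BST


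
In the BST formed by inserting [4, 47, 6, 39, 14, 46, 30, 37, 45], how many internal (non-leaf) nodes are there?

Tree built from: [4, 47, 6, 39, 14, 46, 30, 37, 45]
Tree (level-order array): [4, None, 47, 6, None, None, 39, 14, 46, None, 30, 45, None, None, 37]
Rule: An internal node has at least one child.
Per-node child counts:
  node 4: 1 child(ren)
  node 47: 1 child(ren)
  node 6: 1 child(ren)
  node 39: 2 child(ren)
  node 14: 1 child(ren)
  node 30: 1 child(ren)
  node 37: 0 child(ren)
  node 46: 1 child(ren)
  node 45: 0 child(ren)
Matching nodes: [4, 47, 6, 39, 14, 30, 46]
Count of internal (non-leaf) nodes: 7


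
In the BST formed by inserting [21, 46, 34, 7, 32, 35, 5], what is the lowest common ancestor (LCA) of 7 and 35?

Tree insertion order: [21, 46, 34, 7, 32, 35, 5]
Tree (level-order array): [21, 7, 46, 5, None, 34, None, None, None, 32, 35]
In a BST, the LCA of p=7, q=35 is the first node v on the
root-to-leaf path with p <= v <= q (go left if both < v, right if both > v).
Walk from root:
  at 21: 7 <= 21 <= 35, this is the LCA
LCA = 21


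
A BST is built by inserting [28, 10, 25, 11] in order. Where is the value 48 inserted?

Starting tree (level order): [28, 10, None, None, 25, 11]
Insertion path: 28
Result: insert 48 as right child of 28
Final tree (level order): [28, 10, 48, None, 25, None, None, 11]


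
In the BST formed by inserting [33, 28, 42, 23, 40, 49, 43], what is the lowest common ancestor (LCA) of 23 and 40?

Tree insertion order: [33, 28, 42, 23, 40, 49, 43]
Tree (level-order array): [33, 28, 42, 23, None, 40, 49, None, None, None, None, 43]
In a BST, the LCA of p=23, q=40 is the first node v on the
root-to-leaf path with p <= v <= q (go left if both < v, right if both > v).
Walk from root:
  at 33: 23 <= 33 <= 40, this is the LCA
LCA = 33


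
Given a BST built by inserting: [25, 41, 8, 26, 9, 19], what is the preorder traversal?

Tree insertion order: [25, 41, 8, 26, 9, 19]
Tree (level-order array): [25, 8, 41, None, 9, 26, None, None, 19]
Preorder traversal: [25, 8, 9, 19, 41, 26]


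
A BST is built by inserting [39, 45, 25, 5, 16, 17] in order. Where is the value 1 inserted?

Starting tree (level order): [39, 25, 45, 5, None, None, None, None, 16, None, 17]
Insertion path: 39 -> 25 -> 5
Result: insert 1 as left child of 5
Final tree (level order): [39, 25, 45, 5, None, None, None, 1, 16, None, None, None, 17]


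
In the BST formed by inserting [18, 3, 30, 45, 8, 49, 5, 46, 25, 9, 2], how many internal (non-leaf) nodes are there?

Tree built from: [18, 3, 30, 45, 8, 49, 5, 46, 25, 9, 2]
Tree (level-order array): [18, 3, 30, 2, 8, 25, 45, None, None, 5, 9, None, None, None, 49, None, None, None, None, 46]
Rule: An internal node has at least one child.
Per-node child counts:
  node 18: 2 child(ren)
  node 3: 2 child(ren)
  node 2: 0 child(ren)
  node 8: 2 child(ren)
  node 5: 0 child(ren)
  node 9: 0 child(ren)
  node 30: 2 child(ren)
  node 25: 0 child(ren)
  node 45: 1 child(ren)
  node 49: 1 child(ren)
  node 46: 0 child(ren)
Matching nodes: [18, 3, 8, 30, 45, 49]
Count of internal (non-leaf) nodes: 6


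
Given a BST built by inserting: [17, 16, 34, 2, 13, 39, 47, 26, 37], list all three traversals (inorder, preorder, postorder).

Tree insertion order: [17, 16, 34, 2, 13, 39, 47, 26, 37]
Tree (level-order array): [17, 16, 34, 2, None, 26, 39, None, 13, None, None, 37, 47]
Inorder (L, root, R): [2, 13, 16, 17, 26, 34, 37, 39, 47]
Preorder (root, L, R): [17, 16, 2, 13, 34, 26, 39, 37, 47]
Postorder (L, R, root): [13, 2, 16, 26, 37, 47, 39, 34, 17]


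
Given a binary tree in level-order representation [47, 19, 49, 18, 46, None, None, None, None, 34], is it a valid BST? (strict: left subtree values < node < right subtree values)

Level-order array: [47, 19, 49, 18, 46, None, None, None, None, 34]
Validate using subtree bounds (lo, hi): at each node, require lo < value < hi,
then recurse left with hi=value and right with lo=value.
Preorder trace (stopping at first violation):
  at node 47 with bounds (-inf, +inf): OK
  at node 19 with bounds (-inf, 47): OK
  at node 18 with bounds (-inf, 19): OK
  at node 46 with bounds (19, 47): OK
  at node 34 with bounds (19, 46): OK
  at node 49 with bounds (47, +inf): OK
No violation found at any node.
Result: Valid BST


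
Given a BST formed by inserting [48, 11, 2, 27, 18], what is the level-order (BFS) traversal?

Tree insertion order: [48, 11, 2, 27, 18]
Tree (level-order array): [48, 11, None, 2, 27, None, None, 18]
BFS from the root, enqueuing left then right child of each popped node:
  queue [48] -> pop 48, enqueue [11], visited so far: [48]
  queue [11] -> pop 11, enqueue [2, 27], visited so far: [48, 11]
  queue [2, 27] -> pop 2, enqueue [none], visited so far: [48, 11, 2]
  queue [27] -> pop 27, enqueue [18], visited so far: [48, 11, 2, 27]
  queue [18] -> pop 18, enqueue [none], visited so far: [48, 11, 2, 27, 18]
Result: [48, 11, 2, 27, 18]


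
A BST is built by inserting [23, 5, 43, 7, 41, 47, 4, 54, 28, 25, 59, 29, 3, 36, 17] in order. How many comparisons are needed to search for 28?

Search path for 28: 23 -> 43 -> 41 -> 28
Found: True
Comparisons: 4


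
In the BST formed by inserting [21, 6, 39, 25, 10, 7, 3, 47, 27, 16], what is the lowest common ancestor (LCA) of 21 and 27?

Tree insertion order: [21, 6, 39, 25, 10, 7, 3, 47, 27, 16]
Tree (level-order array): [21, 6, 39, 3, 10, 25, 47, None, None, 7, 16, None, 27]
In a BST, the LCA of p=21, q=27 is the first node v on the
root-to-leaf path with p <= v <= q (go left if both < v, right if both > v).
Walk from root:
  at 21: 21 <= 21 <= 27, this is the LCA
LCA = 21


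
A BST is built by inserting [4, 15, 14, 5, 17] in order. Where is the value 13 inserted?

Starting tree (level order): [4, None, 15, 14, 17, 5]
Insertion path: 4 -> 15 -> 14 -> 5
Result: insert 13 as right child of 5
Final tree (level order): [4, None, 15, 14, 17, 5, None, None, None, None, 13]


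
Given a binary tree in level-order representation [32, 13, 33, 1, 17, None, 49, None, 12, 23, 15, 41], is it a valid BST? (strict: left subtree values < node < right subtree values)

Level-order array: [32, 13, 33, 1, 17, None, 49, None, 12, 23, 15, 41]
Validate using subtree bounds (lo, hi): at each node, require lo < value < hi,
then recurse left with hi=value and right with lo=value.
Preorder trace (stopping at first violation):
  at node 32 with bounds (-inf, +inf): OK
  at node 13 with bounds (-inf, 32): OK
  at node 1 with bounds (-inf, 13): OK
  at node 12 with bounds (1, 13): OK
  at node 17 with bounds (13, 32): OK
  at node 23 with bounds (13, 17): VIOLATION
Node 23 violates its bound: not (13 < 23 < 17).
Result: Not a valid BST


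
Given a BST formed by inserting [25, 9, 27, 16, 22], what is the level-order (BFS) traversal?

Tree insertion order: [25, 9, 27, 16, 22]
Tree (level-order array): [25, 9, 27, None, 16, None, None, None, 22]
BFS from the root, enqueuing left then right child of each popped node:
  queue [25] -> pop 25, enqueue [9, 27], visited so far: [25]
  queue [9, 27] -> pop 9, enqueue [16], visited so far: [25, 9]
  queue [27, 16] -> pop 27, enqueue [none], visited so far: [25, 9, 27]
  queue [16] -> pop 16, enqueue [22], visited so far: [25, 9, 27, 16]
  queue [22] -> pop 22, enqueue [none], visited so far: [25, 9, 27, 16, 22]
Result: [25, 9, 27, 16, 22]


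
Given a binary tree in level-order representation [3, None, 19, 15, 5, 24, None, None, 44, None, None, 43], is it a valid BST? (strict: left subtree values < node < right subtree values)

Level-order array: [3, None, 19, 15, 5, 24, None, None, 44, None, None, 43]
Validate using subtree bounds (lo, hi): at each node, require lo < value < hi,
then recurse left with hi=value and right with lo=value.
Preorder trace (stopping at first violation):
  at node 3 with bounds (-inf, +inf): OK
  at node 19 with bounds (3, +inf): OK
  at node 15 with bounds (3, 19): OK
  at node 24 with bounds (3, 15): VIOLATION
Node 24 violates its bound: not (3 < 24 < 15).
Result: Not a valid BST


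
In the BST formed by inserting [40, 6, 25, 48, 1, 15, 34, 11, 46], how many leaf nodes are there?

Tree built from: [40, 6, 25, 48, 1, 15, 34, 11, 46]
Tree (level-order array): [40, 6, 48, 1, 25, 46, None, None, None, 15, 34, None, None, 11]
Rule: A leaf has 0 children.
Per-node child counts:
  node 40: 2 child(ren)
  node 6: 2 child(ren)
  node 1: 0 child(ren)
  node 25: 2 child(ren)
  node 15: 1 child(ren)
  node 11: 0 child(ren)
  node 34: 0 child(ren)
  node 48: 1 child(ren)
  node 46: 0 child(ren)
Matching nodes: [1, 11, 34, 46]
Count of leaf nodes: 4


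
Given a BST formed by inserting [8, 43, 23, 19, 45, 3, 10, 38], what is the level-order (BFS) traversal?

Tree insertion order: [8, 43, 23, 19, 45, 3, 10, 38]
Tree (level-order array): [8, 3, 43, None, None, 23, 45, 19, 38, None, None, 10]
BFS from the root, enqueuing left then right child of each popped node:
  queue [8] -> pop 8, enqueue [3, 43], visited so far: [8]
  queue [3, 43] -> pop 3, enqueue [none], visited so far: [8, 3]
  queue [43] -> pop 43, enqueue [23, 45], visited so far: [8, 3, 43]
  queue [23, 45] -> pop 23, enqueue [19, 38], visited so far: [8, 3, 43, 23]
  queue [45, 19, 38] -> pop 45, enqueue [none], visited so far: [8, 3, 43, 23, 45]
  queue [19, 38] -> pop 19, enqueue [10], visited so far: [8, 3, 43, 23, 45, 19]
  queue [38, 10] -> pop 38, enqueue [none], visited so far: [8, 3, 43, 23, 45, 19, 38]
  queue [10] -> pop 10, enqueue [none], visited so far: [8, 3, 43, 23, 45, 19, 38, 10]
Result: [8, 3, 43, 23, 45, 19, 38, 10]


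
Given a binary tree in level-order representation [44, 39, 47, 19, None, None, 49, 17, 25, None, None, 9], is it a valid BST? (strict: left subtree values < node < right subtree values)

Level-order array: [44, 39, 47, 19, None, None, 49, 17, 25, None, None, 9]
Validate using subtree bounds (lo, hi): at each node, require lo < value < hi,
then recurse left with hi=value and right with lo=value.
Preorder trace (stopping at first violation):
  at node 44 with bounds (-inf, +inf): OK
  at node 39 with bounds (-inf, 44): OK
  at node 19 with bounds (-inf, 39): OK
  at node 17 with bounds (-inf, 19): OK
  at node 9 with bounds (-inf, 17): OK
  at node 25 with bounds (19, 39): OK
  at node 47 with bounds (44, +inf): OK
  at node 49 with bounds (47, +inf): OK
No violation found at any node.
Result: Valid BST


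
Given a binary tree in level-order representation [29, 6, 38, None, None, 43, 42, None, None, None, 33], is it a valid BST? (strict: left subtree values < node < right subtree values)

Level-order array: [29, 6, 38, None, None, 43, 42, None, None, None, 33]
Validate using subtree bounds (lo, hi): at each node, require lo < value < hi,
then recurse left with hi=value and right with lo=value.
Preorder trace (stopping at first violation):
  at node 29 with bounds (-inf, +inf): OK
  at node 6 with bounds (-inf, 29): OK
  at node 38 with bounds (29, +inf): OK
  at node 43 with bounds (29, 38): VIOLATION
Node 43 violates its bound: not (29 < 43 < 38).
Result: Not a valid BST


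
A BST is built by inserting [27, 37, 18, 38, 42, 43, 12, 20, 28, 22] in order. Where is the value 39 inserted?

Starting tree (level order): [27, 18, 37, 12, 20, 28, 38, None, None, None, 22, None, None, None, 42, None, None, None, 43]
Insertion path: 27 -> 37 -> 38 -> 42
Result: insert 39 as left child of 42
Final tree (level order): [27, 18, 37, 12, 20, 28, 38, None, None, None, 22, None, None, None, 42, None, None, 39, 43]


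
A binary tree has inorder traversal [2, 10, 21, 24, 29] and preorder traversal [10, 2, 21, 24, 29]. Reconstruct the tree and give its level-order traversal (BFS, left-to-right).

Inorder:  [2, 10, 21, 24, 29]
Preorder: [10, 2, 21, 24, 29]
Algorithm: preorder visits root first, so consume preorder in order;
for each root, split the current inorder slice at that value into
left-subtree inorder and right-subtree inorder, then recurse.
Recursive splits:
  root=10; inorder splits into left=[2], right=[21, 24, 29]
  root=2; inorder splits into left=[], right=[]
  root=21; inorder splits into left=[], right=[24, 29]
  root=24; inorder splits into left=[], right=[29]
  root=29; inorder splits into left=[], right=[]
Reconstructed level-order: [10, 2, 21, 24, 29]


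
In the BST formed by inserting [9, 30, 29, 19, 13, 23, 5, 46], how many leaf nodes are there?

Tree built from: [9, 30, 29, 19, 13, 23, 5, 46]
Tree (level-order array): [9, 5, 30, None, None, 29, 46, 19, None, None, None, 13, 23]
Rule: A leaf has 0 children.
Per-node child counts:
  node 9: 2 child(ren)
  node 5: 0 child(ren)
  node 30: 2 child(ren)
  node 29: 1 child(ren)
  node 19: 2 child(ren)
  node 13: 0 child(ren)
  node 23: 0 child(ren)
  node 46: 0 child(ren)
Matching nodes: [5, 13, 23, 46]
Count of leaf nodes: 4


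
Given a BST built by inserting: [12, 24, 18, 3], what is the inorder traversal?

Tree insertion order: [12, 24, 18, 3]
Tree (level-order array): [12, 3, 24, None, None, 18]
Inorder traversal: [3, 12, 18, 24]


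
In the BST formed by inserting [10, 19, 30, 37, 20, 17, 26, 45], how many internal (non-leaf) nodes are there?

Tree built from: [10, 19, 30, 37, 20, 17, 26, 45]
Tree (level-order array): [10, None, 19, 17, 30, None, None, 20, 37, None, 26, None, 45]
Rule: An internal node has at least one child.
Per-node child counts:
  node 10: 1 child(ren)
  node 19: 2 child(ren)
  node 17: 0 child(ren)
  node 30: 2 child(ren)
  node 20: 1 child(ren)
  node 26: 0 child(ren)
  node 37: 1 child(ren)
  node 45: 0 child(ren)
Matching nodes: [10, 19, 30, 20, 37]
Count of internal (non-leaf) nodes: 5


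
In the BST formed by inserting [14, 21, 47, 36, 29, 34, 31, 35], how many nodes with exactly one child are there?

Tree built from: [14, 21, 47, 36, 29, 34, 31, 35]
Tree (level-order array): [14, None, 21, None, 47, 36, None, 29, None, None, 34, 31, 35]
Rule: These are nodes with exactly 1 non-null child.
Per-node child counts:
  node 14: 1 child(ren)
  node 21: 1 child(ren)
  node 47: 1 child(ren)
  node 36: 1 child(ren)
  node 29: 1 child(ren)
  node 34: 2 child(ren)
  node 31: 0 child(ren)
  node 35: 0 child(ren)
Matching nodes: [14, 21, 47, 36, 29]
Count of nodes with exactly one child: 5


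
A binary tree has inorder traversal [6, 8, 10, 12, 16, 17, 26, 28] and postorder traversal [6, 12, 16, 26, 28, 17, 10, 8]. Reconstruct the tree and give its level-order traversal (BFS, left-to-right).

Inorder:   [6, 8, 10, 12, 16, 17, 26, 28]
Postorder: [6, 12, 16, 26, 28, 17, 10, 8]
Algorithm: postorder visits root last, so walk postorder right-to-left;
each value is the root of the current inorder slice — split it at that
value, recurse on the right subtree first, then the left.
Recursive splits:
  root=8; inorder splits into left=[6], right=[10, 12, 16, 17, 26, 28]
  root=10; inorder splits into left=[], right=[12, 16, 17, 26, 28]
  root=17; inorder splits into left=[12, 16], right=[26, 28]
  root=28; inorder splits into left=[26], right=[]
  root=26; inorder splits into left=[], right=[]
  root=16; inorder splits into left=[12], right=[]
  root=12; inorder splits into left=[], right=[]
  root=6; inorder splits into left=[], right=[]
Reconstructed level-order: [8, 6, 10, 17, 16, 28, 12, 26]


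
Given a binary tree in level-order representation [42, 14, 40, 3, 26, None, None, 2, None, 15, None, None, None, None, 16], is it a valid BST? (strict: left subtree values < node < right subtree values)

Level-order array: [42, 14, 40, 3, 26, None, None, 2, None, 15, None, None, None, None, 16]
Validate using subtree bounds (lo, hi): at each node, require lo < value < hi,
then recurse left with hi=value and right with lo=value.
Preorder trace (stopping at first violation):
  at node 42 with bounds (-inf, +inf): OK
  at node 14 with bounds (-inf, 42): OK
  at node 3 with bounds (-inf, 14): OK
  at node 2 with bounds (-inf, 3): OK
  at node 26 with bounds (14, 42): OK
  at node 15 with bounds (14, 26): OK
  at node 16 with bounds (15, 26): OK
  at node 40 with bounds (42, +inf): VIOLATION
Node 40 violates its bound: not (42 < 40 < +inf).
Result: Not a valid BST


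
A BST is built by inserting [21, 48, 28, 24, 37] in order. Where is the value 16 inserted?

Starting tree (level order): [21, None, 48, 28, None, 24, 37]
Insertion path: 21
Result: insert 16 as left child of 21
Final tree (level order): [21, 16, 48, None, None, 28, None, 24, 37]


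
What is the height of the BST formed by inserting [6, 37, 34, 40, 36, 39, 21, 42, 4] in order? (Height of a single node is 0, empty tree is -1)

Insertion order: [6, 37, 34, 40, 36, 39, 21, 42, 4]
Tree (level-order array): [6, 4, 37, None, None, 34, 40, 21, 36, 39, 42]
Compute height bottom-up (empty subtree = -1):
  height(4) = 1 + max(-1, -1) = 0
  height(21) = 1 + max(-1, -1) = 0
  height(36) = 1 + max(-1, -1) = 0
  height(34) = 1 + max(0, 0) = 1
  height(39) = 1 + max(-1, -1) = 0
  height(42) = 1 + max(-1, -1) = 0
  height(40) = 1 + max(0, 0) = 1
  height(37) = 1 + max(1, 1) = 2
  height(6) = 1 + max(0, 2) = 3
Height = 3


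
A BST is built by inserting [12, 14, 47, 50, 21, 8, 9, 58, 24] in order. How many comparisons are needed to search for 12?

Search path for 12: 12
Found: True
Comparisons: 1


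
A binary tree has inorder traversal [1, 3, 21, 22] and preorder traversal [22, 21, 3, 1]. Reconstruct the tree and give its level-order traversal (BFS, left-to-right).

Inorder:  [1, 3, 21, 22]
Preorder: [22, 21, 3, 1]
Algorithm: preorder visits root first, so consume preorder in order;
for each root, split the current inorder slice at that value into
left-subtree inorder and right-subtree inorder, then recurse.
Recursive splits:
  root=22; inorder splits into left=[1, 3, 21], right=[]
  root=21; inorder splits into left=[1, 3], right=[]
  root=3; inorder splits into left=[1], right=[]
  root=1; inorder splits into left=[], right=[]
Reconstructed level-order: [22, 21, 3, 1]


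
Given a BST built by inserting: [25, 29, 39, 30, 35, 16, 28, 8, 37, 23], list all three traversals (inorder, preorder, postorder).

Tree insertion order: [25, 29, 39, 30, 35, 16, 28, 8, 37, 23]
Tree (level-order array): [25, 16, 29, 8, 23, 28, 39, None, None, None, None, None, None, 30, None, None, 35, None, 37]
Inorder (L, root, R): [8, 16, 23, 25, 28, 29, 30, 35, 37, 39]
Preorder (root, L, R): [25, 16, 8, 23, 29, 28, 39, 30, 35, 37]
Postorder (L, R, root): [8, 23, 16, 28, 37, 35, 30, 39, 29, 25]


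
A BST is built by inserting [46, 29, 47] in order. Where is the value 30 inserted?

Starting tree (level order): [46, 29, 47]
Insertion path: 46 -> 29
Result: insert 30 as right child of 29
Final tree (level order): [46, 29, 47, None, 30]


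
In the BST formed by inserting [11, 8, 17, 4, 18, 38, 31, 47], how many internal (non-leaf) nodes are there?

Tree built from: [11, 8, 17, 4, 18, 38, 31, 47]
Tree (level-order array): [11, 8, 17, 4, None, None, 18, None, None, None, 38, 31, 47]
Rule: An internal node has at least one child.
Per-node child counts:
  node 11: 2 child(ren)
  node 8: 1 child(ren)
  node 4: 0 child(ren)
  node 17: 1 child(ren)
  node 18: 1 child(ren)
  node 38: 2 child(ren)
  node 31: 0 child(ren)
  node 47: 0 child(ren)
Matching nodes: [11, 8, 17, 18, 38]
Count of internal (non-leaf) nodes: 5


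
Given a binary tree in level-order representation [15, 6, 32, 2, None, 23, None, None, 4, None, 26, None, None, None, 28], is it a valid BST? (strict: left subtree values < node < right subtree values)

Level-order array: [15, 6, 32, 2, None, 23, None, None, 4, None, 26, None, None, None, 28]
Validate using subtree bounds (lo, hi): at each node, require lo < value < hi,
then recurse left with hi=value and right with lo=value.
Preorder trace (stopping at first violation):
  at node 15 with bounds (-inf, +inf): OK
  at node 6 with bounds (-inf, 15): OK
  at node 2 with bounds (-inf, 6): OK
  at node 4 with bounds (2, 6): OK
  at node 32 with bounds (15, +inf): OK
  at node 23 with bounds (15, 32): OK
  at node 26 with bounds (23, 32): OK
  at node 28 with bounds (26, 32): OK
No violation found at any node.
Result: Valid BST


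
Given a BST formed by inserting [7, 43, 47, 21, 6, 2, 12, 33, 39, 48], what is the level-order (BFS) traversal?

Tree insertion order: [7, 43, 47, 21, 6, 2, 12, 33, 39, 48]
Tree (level-order array): [7, 6, 43, 2, None, 21, 47, None, None, 12, 33, None, 48, None, None, None, 39]
BFS from the root, enqueuing left then right child of each popped node:
  queue [7] -> pop 7, enqueue [6, 43], visited so far: [7]
  queue [6, 43] -> pop 6, enqueue [2], visited so far: [7, 6]
  queue [43, 2] -> pop 43, enqueue [21, 47], visited so far: [7, 6, 43]
  queue [2, 21, 47] -> pop 2, enqueue [none], visited so far: [7, 6, 43, 2]
  queue [21, 47] -> pop 21, enqueue [12, 33], visited so far: [7, 6, 43, 2, 21]
  queue [47, 12, 33] -> pop 47, enqueue [48], visited so far: [7, 6, 43, 2, 21, 47]
  queue [12, 33, 48] -> pop 12, enqueue [none], visited so far: [7, 6, 43, 2, 21, 47, 12]
  queue [33, 48] -> pop 33, enqueue [39], visited so far: [7, 6, 43, 2, 21, 47, 12, 33]
  queue [48, 39] -> pop 48, enqueue [none], visited so far: [7, 6, 43, 2, 21, 47, 12, 33, 48]
  queue [39] -> pop 39, enqueue [none], visited so far: [7, 6, 43, 2, 21, 47, 12, 33, 48, 39]
Result: [7, 6, 43, 2, 21, 47, 12, 33, 48, 39]


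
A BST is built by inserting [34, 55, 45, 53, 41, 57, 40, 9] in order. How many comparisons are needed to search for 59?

Search path for 59: 34 -> 55 -> 57
Found: False
Comparisons: 3


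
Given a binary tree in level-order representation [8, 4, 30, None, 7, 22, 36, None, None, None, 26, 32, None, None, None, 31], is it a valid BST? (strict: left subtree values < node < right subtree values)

Level-order array: [8, 4, 30, None, 7, 22, 36, None, None, None, 26, 32, None, None, None, 31]
Validate using subtree bounds (lo, hi): at each node, require lo < value < hi,
then recurse left with hi=value and right with lo=value.
Preorder trace (stopping at first violation):
  at node 8 with bounds (-inf, +inf): OK
  at node 4 with bounds (-inf, 8): OK
  at node 7 with bounds (4, 8): OK
  at node 30 with bounds (8, +inf): OK
  at node 22 with bounds (8, 30): OK
  at node 26 with bounds (22, 30): OK
  at node 36 with bounds (30, +inf): OK
  at node 32 with bounds (30, 36): OK
  at node 31 with bounds (30, 32): OK
No violation found at any node.
Result: Valid BST


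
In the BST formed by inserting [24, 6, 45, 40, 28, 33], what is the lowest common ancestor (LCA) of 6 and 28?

Tree insertion order: [24, 6, 45, 40, 28, 33]
Tree (level-order array): [24, 6, 45, None, None, 40, None, 28, None, None, 33]
In a BST, the LCA of p=6, q=28 is the first node v on the
root-to-leaf path with p <= v <= q (go left if both < v, right if both > v).
Walk from root:
  at 24: 6 <= 24 <= 28, this is the LCA
LCA = 24


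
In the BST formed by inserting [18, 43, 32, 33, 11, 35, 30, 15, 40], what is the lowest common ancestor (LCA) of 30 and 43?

Tree insertion order: [18, 43, 32, 33, 11, 35, 30, 15, 40]
Tree (level-order array): [18, 11, 43, None, 15, 32, None, None, None, 30, 33, None, None, None, 35, None, 40]
In a BST, the LCA of p=30, q=43 is the first node v on the
root-to-leaf path with p <= v <= q (go left if both < v, right if both > v).
Walk from root:
  at 18: both 30 and 43 > 18, go right
  at 43: 30 <= 43 <= 43, this is the LCA
LCA = 43


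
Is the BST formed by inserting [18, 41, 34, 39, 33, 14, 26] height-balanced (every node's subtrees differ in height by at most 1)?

Tree (level-order array): [18, 14, 41, None, None, 34, None, 33, 39, 26]
Definition: a tree is height-balanced if, at every node, |h(left) - h(right)| <= 1 (empty subtree has height -1).
Bottom-up per-node check:
  node 14: h_left=-1, h_right=-1, diff=0 [OK], height=0
  node 26: h_left=-1, h_right=-1, diff=0 [OK], height=0
  node 33: h_left=0, h_right=-1, diff=1 [OK], height=1
  node 39: h_left=-1, h_right=-1, diff=0 [OK], height=0
  node 34: h_left=1, h_right=0, diff=1 [OK], height=2
  node 41: h_left=2, h_right=-1, diff=3 [FAIL (|2--1|=3 > 1)], height=3
  node 18: h_left=0, h_right=3, diff=3 [FAIL (|0-3|=3 > 1)], height=4
Node 41 violates the condition: |2 - -1| = 3 > 1.
Result: Not balanced


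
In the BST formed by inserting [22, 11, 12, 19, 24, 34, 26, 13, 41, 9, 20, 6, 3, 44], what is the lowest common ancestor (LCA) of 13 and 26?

Tree insertion order: [22, 11, 12, 19, 24, 34, 26, 13, 41, 9, 20, 6, 3, 44]
Tree (level-order array): [22, 11, 24, 9, 12, None, 34, 6, None, None, 19, 26, 41, 3, None, 13, 20, None, None, None, 44]
In a BST, the LCA of p=13, q=26 is the first node v on the
root-to-leaf path with p <= v <= q (go left if both < v, right if both > v).
Walk from root:
  at 22: 13 <= 22 <= 26, this is the LCA
LCA = 22


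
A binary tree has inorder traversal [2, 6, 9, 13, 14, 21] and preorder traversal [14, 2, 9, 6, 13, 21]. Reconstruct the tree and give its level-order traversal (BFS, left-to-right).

Inorder:  [2, 6, 9, 13, 14, 21]
Preorder: [14, 2, 9, 6, 13, 21]
Algorithm: preorder visits root first, so consume preorder in order;
for each root, split the current inorder slice at that value into
left-subtree inorder and right-subtree inorder, then recurse.
Recursive splits:
  root=14; inorder splits into left=[2, 6, 9, 13], right=[21]
  root=2; inorder splits into left=[], right=[6, 9, 13]
  root=9; inorder splits into left=[6], right=[13]
  root=6; inorder splits into left=[], right=[]
  root=13; inorder splits into left=[], right=[]
  root=21; inorder splits into left=[], right=[]
Reconstructed level-order: [14, 2, 21, 9, 6, 13]


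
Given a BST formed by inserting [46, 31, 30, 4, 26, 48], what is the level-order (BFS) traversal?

Tree insertion order: [46, 31, 30, 4, 26, 48]
Tree (level-order array): [46, 31, 48, 30, None, None, None, 4, None, None, 26]
BFS from the root, enqueuing left then right child of each popped node:
  queue [46] -> pop 46, enqueue [31, 48], visited so far: [46]
  queue [31, 48] -> pop 31, enqueue [30], visited so far: [46, 31]
  queue [48, 30] -> pop 48, enqueue [none], visited so far: [46, 31, 48]
  queue [30] -> pop 30, enqueue [4], visited so far: [46, 31, 48, 30]
  queue [4] -> pop 4, enqueue [26], visited so far: [46, 31, 48, 30, 4]
  queue [26] -> pop 26, enqueue [none], visited so far: [46, 31, 48, 30, 4, 26]
Result: [46, 31, 48, 30, 4, 26]


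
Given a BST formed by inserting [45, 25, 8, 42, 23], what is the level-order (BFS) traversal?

Tree insertion order: [45, 25, 8, 42, 23]
Tree (level-order array): [45, 25, None, 8, 42, None, 23]
BFS from the root, enqueuing left then right child of each popped node:
  queue [45] -> pop 45, enqueue [25], visited so far: [45]
  queue [25] -> pop 25, enqueue [8, 42], visited so far: [45, 25]
  queue [8, 42] -> pop 8, enqueue [23], visited so far: [45, 25, 8]
  queue [42, 23] -> pop 42, enqueue [none], visited so far: [45, 25, 8, 42]
  queue [23] -> pop 23, enqueue [none], visited so far: [45, 25, 8, 42, 23]
Result: [45, 25, 8, 42, 23]


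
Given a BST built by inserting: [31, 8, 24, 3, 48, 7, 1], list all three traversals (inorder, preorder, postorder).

Tree insertion order: [31, 8, 24, 3, 48, 7, 1]
Tree (level-order array): [31, 8, 48, 3, 24, None, None, 1, 7]
Inorder (L, root, R): [1, 3, 7, 8, 24, 31, 48]
Preorder (root, L, R): [31, 8, 3, 1, 7, 24, 48]
Postorder (L, R, root): [1, 7, 3, 24, 8, 48, 31]


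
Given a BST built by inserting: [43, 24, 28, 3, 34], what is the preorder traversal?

Tree insertion order: [43, 24, 28, 3, 34]
Tree (level-order array): [43, 24, None, 3, 28, None, None, None, 34]
Preorder traversal: [43, 24, 3, 28, 34]


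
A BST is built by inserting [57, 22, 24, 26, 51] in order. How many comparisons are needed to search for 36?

Search path for 36: 57 -> 22 -> 24 -> 26 -> 51
Found: False
Comparisons: 5


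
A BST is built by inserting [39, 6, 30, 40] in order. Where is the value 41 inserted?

Starting tree (level order): [39, 6, 40, None, 30]
Insertion path: 39 -> 40
Result: insert 41 as right child of 40
Final tree (level order): [39, 6, 40, None, 30, None, 41]


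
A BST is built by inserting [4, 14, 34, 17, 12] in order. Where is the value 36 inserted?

Starting tree (level order): [4, None, 14, 12, 34, None, None, 17]
Insertion path: 4 -> 14 -> 34
Result: insert 36 as right child of 34
Final tree (level order): [4, None, 14, 12, 34, None, None, 17, 36]


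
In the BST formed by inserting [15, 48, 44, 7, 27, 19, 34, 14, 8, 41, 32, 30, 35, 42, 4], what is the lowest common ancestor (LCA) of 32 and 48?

Tree insertion order: [15, 48, 44, 7, 27, 19, 34, 14, 8, 41, 32, 30, 35, 42, 4]
Tree (level-order array): [15, 7, 48, 4, 14, 44, None, None, None, 8, None, 27, None, None, None, 19, 34, None, None, 32, 41, 30, None, 35, 42]
In a BST, the LCA of p=32, q=48 is the first node v on the
root-to-leaf path with p <= v <= q (go left if both < v, right if both > v).
Walk from root:
  at 15: both 32 and 48 > 15, go right
  at 48: 32 <= 48 <= 48, this is the LCA
LCA = 48


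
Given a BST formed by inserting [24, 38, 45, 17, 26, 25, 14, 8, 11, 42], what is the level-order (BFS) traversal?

Tree insertion order: [24, 38, 45, 17, 26, 25, 14, 8, 11, 42]
Tree (level-order array): [24, 17, 38, 14, None, 26, 45, 8, None, 25, None, 42, None, None, 11]
BFS from the root, enqueuing left then right child of each popped node:
  queue [24] -> pop 24, enqueue [17, 38], visited so far: [24]
  queue [17, 38] -> pop 17, enqueue [14], visited so far: [24, 17]
  queue [38, 14] -> pop 38, enqueue [26, 45], visited so far: [24, 17, 38]
  queue [14, 26, 45] -> pop 14, enqueue [8], visited so far: [24, 17, 38, 14]
  queue [26, 45, 8] -> pop 26, enqueue [25], visited so far: [24, 17, 38, 14, 26]
  queue [45, 8, 25] -> pop 45, enqueue [42], visited so far: [24, 17, 38, 14, 26, 45]
  queue [8, 25, 42] -> pop 8, enqueue [11], visited so far: [24, 17, 38, 14, 26, 45, 8]
  queue [25, 42, 11] -> pop 25, enqueue [none], visited so far: [24, 17, 38, 14, 26, 45, 8, 25]
  queue [42, 11] -> pop 42, enqueue [none], visited so far: [24, 17, 38, 14, 26, 45, 8, 25, 42]
  queue [11] -> pop 11, enqueue [none], visited so far: [24, 17, 38, 14, 26, 45, 8, 25, 42, 11]
Result: [24, 17, 38, 14, 26, 45, 8, 25, 42, 11]
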